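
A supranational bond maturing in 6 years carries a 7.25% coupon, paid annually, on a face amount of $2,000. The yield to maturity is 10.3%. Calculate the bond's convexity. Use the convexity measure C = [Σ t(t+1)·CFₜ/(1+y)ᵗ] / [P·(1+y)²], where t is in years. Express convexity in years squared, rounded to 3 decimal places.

26.944

With y = 0.103:
  t   CF        PV=CF/(1+0.103)^t    t·PV        t(t+1)·PV
  1       145.00       131.4597       131.4597         262.9193
  2       145.00       119.1837       238.3675         715.1024
  3       145.00       108.0542       324.1625       1,296.6498
  4       145.00        97.9639       391.8555       1,959.2775
  5       145.00        88.8158       444.0792       2,664.4753
  6     2,145.00     1,191.1713     7,147.0278      50,029.1947
  Σ                  1,736.6486     8,676.9521      56,927.6190
P = 1,736.6486.
Convexity = Σ t(t+1)·PV / [P·(1+y)²] = 56,927.6190 / (1,736.6486 × 1.216609) = 26.94387.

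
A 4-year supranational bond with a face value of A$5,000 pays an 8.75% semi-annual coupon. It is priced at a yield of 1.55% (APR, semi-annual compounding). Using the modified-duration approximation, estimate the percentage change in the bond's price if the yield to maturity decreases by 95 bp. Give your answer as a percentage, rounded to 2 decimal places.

+3.33%

Periodic yield y = 0.00775. Modified duration first:
  t   CF        PV=CF/(1+0.00775)^t    t·PV
  1       218.75       217.0677       217.0677
  2       218.75       215.3984       430.7968
  3       218.75       213.7419       641.2257
  4       218.75       212.0981       848.3925
  5       218.75       210.4670     1,052.3350
  6       218.75       208.8484     1,253.0906
  7       218.75       207.2423     1,450.6961
  8     5,218.75     4,906.1863    39,249.4907
  Σ                  6,391.0502    45,143.0951
P = 6,391.0502; D_Mac = 7.06349 half-year periods = 3.53174 yrs; D_mod = 3.53174/(1+0.00775) = 3.50458 yrs.
ΔP/P ≈ -D_mod · Δy = -3.50458 × (-0.0095) = +0.033294 = +3.3294%.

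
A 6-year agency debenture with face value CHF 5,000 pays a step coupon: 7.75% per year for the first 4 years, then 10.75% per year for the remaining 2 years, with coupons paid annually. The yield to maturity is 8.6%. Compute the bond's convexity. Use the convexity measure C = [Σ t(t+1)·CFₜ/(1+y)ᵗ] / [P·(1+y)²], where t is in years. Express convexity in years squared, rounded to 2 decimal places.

With y = 0.086:
  t   CF        PV=CF/(1+0.086)^t    t·PV        t(t+1)·PV
  1       387.50       356.8140       356.8140         713.6280
  2       387.50       328.5580       657.1160       1,971.3480
  3       387.50       302.5396       907.6188       3,630.4752
  4       387.50       278.5816     1,114.3263       5,571.6317
  5       537.50       355.8192     1,779.0959      10,674.5751
  6     5,537.50     3,375.4742    20,252.8450     141,769.9147
  Σ                  4,997.7865    25,067.8160     164,331.5728
P = 4,997.7865.
Convexity = Σ t(t+1)·PV / [P·(1+y)²] = 164,331.5728 / (4,997.7865 × 1.179396) = 27.87942.

27.88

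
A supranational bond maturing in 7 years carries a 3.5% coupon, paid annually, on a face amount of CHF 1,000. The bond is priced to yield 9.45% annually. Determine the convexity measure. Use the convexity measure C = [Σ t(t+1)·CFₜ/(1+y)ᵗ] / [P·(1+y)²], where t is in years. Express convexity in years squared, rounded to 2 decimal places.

With y = 0.0945:
  t   CF        PV=CF/(1+0.0945)^t    t·PV        t(t+1)·PV
  1        35.00        31.9781        31.9781          63.9561
  2        35.00        29.2171        58.4341         175.3024
  3        35.00        26.6944        80.0833         320.3332
  4        35.00        24.3896        97.5585         487.7923
  5        35.00        22.2838       111.4190         668.5139
  6        35.00        20.3598       122.1588         855.1115
  7     1,035.00       550.0852     3,850.5966      30,804.7732
  Σ                    705.0080     4,352.2284      33,375.7827
P = 705.0080.
Convexity = Σ t(t+1)·PV / [P·(1+y)²] = 33,375.7827 / (705.0080 × 1.197930) = 39.51899.

39.52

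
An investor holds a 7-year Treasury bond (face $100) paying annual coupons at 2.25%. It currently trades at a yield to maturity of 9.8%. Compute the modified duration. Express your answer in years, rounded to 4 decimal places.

5.8378 years

Periodic yield y = 0.098. First find Macaulay duration:
  t   CF        PV=CF/(1+0.098)^t    t·PV
  1         2.25         2.0492         2.0492
  2         2.25         1.8663         3.7326
  3         2.25         1.6997         5.0991
  4         2.25         1.5480         6.1920
  5         2.25         1.4098         7.0492
  6         2.25         1.2840         7.7041
  7       102.25        53.1431       372.0017
  Σ                     63.0001       403.8279
P = 63.0001; Macaulay duration = 403.8279 / 63.0001 = 6.40995 years.
Modified duration = D_Mac / (1 + y) = 6.40995 / 1.098 = 5.83784 years.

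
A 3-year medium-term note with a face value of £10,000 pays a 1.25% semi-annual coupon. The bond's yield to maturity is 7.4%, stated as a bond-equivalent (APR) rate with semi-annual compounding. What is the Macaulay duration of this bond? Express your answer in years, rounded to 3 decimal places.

Periodic yield y = 0.037. Discount each cash flow and weight by its period:
  t   CF        PV=CF/(1+0.037)^t    t·PV
  1        62.50        60.2700        60.2700
  2        62.50        58.1196       116.2392
  3        62.50        56.0459       168.1377
  4        62.50        54.0462       216.1847
  5        62.50        52.1178       260.5891
  6    10,062.50     8,091.5804    48,549.4825
  Σ                  8,372.1799    49,370.9032
Price P = Σ PV = 8,372.1799.
Macaulay duration = Σ(t·PV) / P = 49,370.9032 / 8,372.1799 = 5.89702 half-year periods.
In years: 5.89702 / 2 = 2.94851 years.

2.949 years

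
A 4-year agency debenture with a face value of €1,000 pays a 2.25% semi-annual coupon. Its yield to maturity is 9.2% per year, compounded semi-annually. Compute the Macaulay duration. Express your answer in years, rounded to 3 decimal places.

Periodic yield y = 0.046. Discount each cash flow and weight by its period:
  t   CF        PV=CF/(1+0.046)^t    t·PV
  1        11.25        10.7553        10.7553
  2        11.25        10.2823        20.5645
  3        11.25         9.8301        29.4903
  4        11.25         9.3978        37.5912
  5        11.25         8.9845        44.9225
  6        11.25         8.5894        51.5364
  7        11.25         8.2117        57.4816
  8     1,011.25       705.6755     5,645.4042
  Σ                    771.7265     5,897.7459
Price P = Σ PV = 771.7265.
Macaulay duration = Σ(t·PV) / P = 5,897.7459 / 771.7265 = 7.64227 half-year periods.
In years: 7.64227 / 2 = 3.82114 years.

3.821 years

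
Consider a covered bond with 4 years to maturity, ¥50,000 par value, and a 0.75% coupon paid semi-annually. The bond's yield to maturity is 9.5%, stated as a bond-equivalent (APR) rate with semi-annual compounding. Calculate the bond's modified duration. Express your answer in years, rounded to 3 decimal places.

3.757 years

Periodic yield y = 0.0475. First find Macaulay duration:
  t   CF        PV=CF/(1+0.0475)^t    t·PV
  1       187.50       178.9976       178.9976
  2       187.50       170.8808       341.7616
  3       187.50       163.1320       489.3960
  4       187.50       155.7346       622.9384
  5       187.50       148.6727       743.3633
  6       187.50       141.9309       851.5856
  7       187.50       135.4949       948.4645
  8    50,187.50    34,622.8895   276,983.1159
  Σ                 35,717.7330   281,159.6230
P = 35,717.7330; Macaulay duration = 281,159.6230 / 35,717.7330 = 7.87171 half-year periods = 3.93585 years.
Modified duration = D_Mac / (1 + y) = 3.93585 / 1.0475 = 3.75738 years.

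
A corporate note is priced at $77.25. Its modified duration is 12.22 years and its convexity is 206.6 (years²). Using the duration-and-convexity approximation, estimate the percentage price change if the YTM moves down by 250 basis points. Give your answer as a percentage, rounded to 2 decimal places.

+37.01%

Duration effect: -D_mod·Δy = -12.22 × (-0.025) = +0.305500
Convexity effect: ½·C·(Δy)² = 0.5 × 206.6 × (-0.025)² = +0.0645625
ΔP/P ≈ +0.305500 + 0.0645625 = +0.3700625
= +37.00625%.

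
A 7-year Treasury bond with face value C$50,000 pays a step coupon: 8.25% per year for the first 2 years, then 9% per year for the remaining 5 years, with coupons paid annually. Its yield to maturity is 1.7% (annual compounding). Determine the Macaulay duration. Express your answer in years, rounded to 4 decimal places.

Periodic yield y = 0.017. Discount each cash flow and weight by its year:
  t   CF        PV=CF/(1+0.017)^t    t·PV
  1     4,125.00     4,056.0472     4,056.0472
  2     4,125.00     3,988.2470     7,976.4940
  3     4,500.00     4,278.0874    12,834.2623
  4     4,500.00     4,206.5756    16,826.3025
  5     4,500.00     4,136.2592    20,681.2961
  6     4,500.00     4,067.1182    24,402.7093
  7    54,500.00    48,433.9436   339,037.6053
  Σ                 73,166.2783   425,814.7167
Price P = Σ PV = 73,166.2783.
Macaulay duration = Σ(t·PV) / P = 425,814.7167 / 73,166.2783 = 5.81982 years.

5.8198 years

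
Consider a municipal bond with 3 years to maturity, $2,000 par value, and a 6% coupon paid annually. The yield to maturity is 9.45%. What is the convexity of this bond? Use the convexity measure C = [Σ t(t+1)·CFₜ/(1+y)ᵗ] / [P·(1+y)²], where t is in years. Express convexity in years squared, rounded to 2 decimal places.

With y = 0.0945:
  t   CF        PV=CF/(1+0.0945)^t    t·PV        t(t+1)·PV
  1       120.00       109.6391       109.6391         219.2782
  2       120.00       100.1728       200.3456         601.0367
  3     2,120.00     1,616.9201     4,850.7603      19,403.0414
  Σ                  1,826.7320     5,160.7450      20,223.3562
P = 1,826.7320.
Convexity = Σ t(t+1)·PV / [P·(1+y)²] = 20,223.3562 / (1,826.7320 × 1.197930) = 9.24159.

9.24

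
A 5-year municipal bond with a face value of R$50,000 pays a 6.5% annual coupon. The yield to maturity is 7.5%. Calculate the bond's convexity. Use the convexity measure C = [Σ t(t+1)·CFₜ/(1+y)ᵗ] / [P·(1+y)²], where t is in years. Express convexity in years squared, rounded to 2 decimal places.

With y = 0.075:
  t   CF        PV=CF/(1+0.075)^t    t·PV        t(t+1)·PV
  1     3,250.00     3,023.2558     3,023.2558       6,046.5116
  2     3,250.00     2,812.3310     5,624.6620      16,873.9859
  3     3,250.00     2,616.1219     7,848.3656      31,393.4622
  4     3,250.00     2,433.6017     9,734.4069      48,672.0344
  5    53,250.00    37,091.7472   185,458.7359   1,112,752.4152
  Σ                 47,977.0575   211,689.4261   1,215,738.4094
P = 47,977.0575.
Convexity = Σ t(t+1)·PV / [P·(1+y)²] = 1,215,738.4094 / (47,977.0575 × 1.155625) = 21.92752.

21.93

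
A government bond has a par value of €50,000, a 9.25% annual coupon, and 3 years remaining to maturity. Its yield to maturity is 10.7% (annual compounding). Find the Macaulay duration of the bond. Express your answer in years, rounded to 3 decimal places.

Periodic yield y = 0.107. Discount each cash flow and weight by its year:
  t   CF        PV=CF/(1+0.107)^t    t·PV
  1     4,625.00     4,177.9584     4,177.9584
  2     4,625.00     3,774.1269     7,548.2537
  3    54,625.00    40,266.9363   120,800.8088
  Σ                 48,219.0216   132,527.0210
Price P = Σ PV = 48,219.0216.
Macaulay duration = Σ(t·PV) / P = 132,527.0210 / 48,219.0216 = 2.74844 years.

2.748 years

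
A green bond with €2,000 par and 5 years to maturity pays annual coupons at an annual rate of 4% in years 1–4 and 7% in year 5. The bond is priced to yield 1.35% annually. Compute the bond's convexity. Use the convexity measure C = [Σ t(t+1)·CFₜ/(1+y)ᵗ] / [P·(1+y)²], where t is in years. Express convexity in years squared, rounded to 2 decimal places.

With y = 0.0135:
  t   CF        PV=CF/(1+0.0135)^t    t·PV        t(t+1)·PV
  1        80.00        78.9344        78.9344         157.8688
  2        80.00        77.8830       155.7659         467.2978
  3        80.00        76.8456       230.5367         922.1466
  4        80.00        75.8220       303.2878       1,516.4391
  5     2,140.00     2,001.2208    10,006.1040      60,036.6240
  Σ                  2,310.7057    10,774.6288      63,100.3763
P = 2,310.7057.
Convexity = Σ t(t+1)·PV / [P·(1+y)²] = 63,100.3763 / (2,310.7057 × 1.027182) = 26.58519.

26.59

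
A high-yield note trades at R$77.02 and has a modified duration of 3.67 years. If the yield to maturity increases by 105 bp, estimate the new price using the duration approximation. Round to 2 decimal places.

Duration approximation: ΔP/P ≈ -D_mod · Δy = -3.67 × (+0.0105) = -0.038535.
New price ≈ 77.02 × (1 - 0.038535) = 74.0520343.

R$74.05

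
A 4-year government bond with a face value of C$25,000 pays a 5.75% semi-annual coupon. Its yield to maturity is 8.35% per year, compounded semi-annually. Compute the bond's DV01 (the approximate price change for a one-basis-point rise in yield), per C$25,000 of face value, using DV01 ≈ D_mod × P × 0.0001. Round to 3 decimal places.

Periodic yield y = 0.04175.
  t   CF        PV=CF/(1+0.04175)^t    t·PV
  1       718.75       689.9448       689.9448
  2       718.75       662.2940     1,324.5881
  3       718.75       635.7514     1,907.2542
  4       718.75       610.2725     2,441.0901
  5       718.75       585.8148     2,929.0738
  6       718.75       562.3372     3,374.0231
  7       718.75       539.8005     3,778.6036
  8    25,718.75    18,541.3684   148,330.9475
  Σ                 22,827.5837   164,775.5252
P = 22,827.5837; D_Mac = 7.21826 half-year periods = 3.60913 yrs; D_mod = 3.46449 yrs.
DV01 ≈ 3.46449 × 22,827.5837 × 0.0001 = 7.908593.

C$7.909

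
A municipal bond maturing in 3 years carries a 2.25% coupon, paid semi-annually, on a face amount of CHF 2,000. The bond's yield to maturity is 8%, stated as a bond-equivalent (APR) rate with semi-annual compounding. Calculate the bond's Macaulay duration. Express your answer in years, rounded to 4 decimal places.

Periodic yield y = 0.04. Discount each cash flow and weight by its period:
  t   CF        PV=CF/(1+0.04)^t    t·PV
  1        22.50        21.6346        21.6346
  2        22.50        20.8025        41.6050
  3        22.50        20.0024        60.0073
  4        22.50        19.2331        76.9324
  5        22.50        18.4934        92.4668
  6     2,022.50     1,598.4111     9,590.4668
  Σ                  1,698.5771     9,883.1128
Price P = Σ PV = 1,698.5771.
Macaulay duration = Σ(t·PV) / P = 9,883.1128 / 1,698.5771 = 5.81847 half-year periods.
In years: 5.81847 / 2 = 2.90923 years.

2.9092 years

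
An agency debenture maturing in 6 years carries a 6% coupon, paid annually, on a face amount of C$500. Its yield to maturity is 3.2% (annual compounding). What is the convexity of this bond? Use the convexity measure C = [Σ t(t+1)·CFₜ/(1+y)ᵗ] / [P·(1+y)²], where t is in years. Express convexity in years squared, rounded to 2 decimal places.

33.10

With y = 0.032:
  t   CF        PV=CF/(1+0.032)^t    t·PV        t(t+1)·PV
  1        30.00        29.0698        29.0698          58.1395
  2        30.00        28.1684        56.3368         169.0103
  3        30.00        27.2949        81.8848         327.5393
  4        30.00        26.4486       105.7943         528.9717
  5        30.00        25.6285       128.1424         768.8543
  6       530.00       438.7304     2,632.3821      18,426.6750
  Σ                    575.3405     3,033.6102      20,279.1901
P = 575.3405.
Convexity = Σ t(t+1)·PV / [P·(1+y)²] = 20,279.1901 / (575.3405 × 1.065024) = 33.09530.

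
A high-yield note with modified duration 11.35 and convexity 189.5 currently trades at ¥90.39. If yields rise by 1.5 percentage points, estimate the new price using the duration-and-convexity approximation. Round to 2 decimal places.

Duration effect: -D_mod·Δy = -11.35 × (+0.015) = -0.170250
Convexity effect: ½·C·(Δy)² = 0.5 × 189.5 × (0.015)² = +0.02131875
ΔP/P ≈ -0.170250 + 0.02131875 = -0.14893125
New price ≈ 90.39 × (1 - 0.14893125) = 76.9281043125.

¥76.93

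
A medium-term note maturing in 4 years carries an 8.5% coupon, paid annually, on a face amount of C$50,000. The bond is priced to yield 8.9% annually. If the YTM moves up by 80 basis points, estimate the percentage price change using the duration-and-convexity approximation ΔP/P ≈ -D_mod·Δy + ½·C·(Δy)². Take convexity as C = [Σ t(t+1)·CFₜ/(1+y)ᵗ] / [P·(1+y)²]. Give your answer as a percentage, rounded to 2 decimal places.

With y = 0.089:
  t   CF        PV=CF/(1+0.089)^t    t·PV        t(t+1)·PV
  1     4,250.00     3,902.6630     3,902.6630       7,805.3260
  2     4,250.00     3,583.7126     7,167.4251      21,502.2754
  3     4,250.00     3,290.8288     9,872.4864      39,489.9457
  4    54,250.00    38,573.4269   154,293.7075     771,468.5376
  Σ                 49,350.6313   175,236.2821     840,266.0848
P = 49,350.6313; D_Mac = 3.55084 yrs; D_mod = 3.26064 yrs; C = 14.35715.
Duration effect: -3.26064 × (+0.008) = -0.026085
Convexity effect: 0.5 × 14.35715 × (0.008)² = +0.0004594
ΔP/P ≈ -0.026085 + 0.0004594 = -0.025626 = -2.5626%.

-2.56%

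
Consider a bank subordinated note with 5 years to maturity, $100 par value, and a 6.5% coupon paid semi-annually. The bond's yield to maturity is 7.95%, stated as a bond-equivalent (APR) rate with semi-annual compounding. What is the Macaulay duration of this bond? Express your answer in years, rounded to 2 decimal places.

4.32 years

Periodic yield y = 0.03975. Discount each cash flow and weight by its period:
  t   CF        PV=CF/(1+0.03975)^t    t·PV
  1         3.25         3.1258         3.1258
  2         3.25         3.0063         6.0125
  3         3.25         2.8913         8.6740
  4         3.25         2.7808        11.1231
  5         3.25         2.6745        13.3724
  6         3.25         2.5722        15.4334
  7         3.25         2.4739        17.3172
  8         3.25         2.3793        19.0345
  9         3.25         2.2884        20.5952
  10      103.25        69.9199       699.1990
  Σ                     94.1123       813.8870
Price P = Σ PV = 94.1123.
Macaulay duration = Σ(t·PV) / P = 813.8870 / 94.1123 = 8.64804 half-year periods.
In years: 8.64804 / 2 = 4.32402 years.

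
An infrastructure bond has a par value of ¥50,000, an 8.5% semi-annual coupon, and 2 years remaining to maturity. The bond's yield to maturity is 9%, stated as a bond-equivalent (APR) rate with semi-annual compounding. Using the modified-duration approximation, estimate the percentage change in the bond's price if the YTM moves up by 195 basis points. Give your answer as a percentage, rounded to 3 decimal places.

-3.509%

Periodic yield y = 0.045. Modified duration first:
  t   CF        PV=CF/(1+0.045)^t    t·PV
  1     2,125.00     2,033.4928     2,033.4928
  2     2,125.00     1,945.9261     3,891.8523
  3     2,125.00     1,862.1303     5,586.3909
  4    52,125.00    43,710.0100   174,840.0401
  Σ                 49,551.5593   186,351.7761
P = 49,551.5593; D_Mac = 3.76077 half-year periods = 1.88038 yrs; D_mod = 1.88038/(1+0.045) = 1.79941 yrs.
ΔP/P ≈ -D_mod · Δy = -1.79941 × (+0.0195) = -0.035088 = -3.5088%.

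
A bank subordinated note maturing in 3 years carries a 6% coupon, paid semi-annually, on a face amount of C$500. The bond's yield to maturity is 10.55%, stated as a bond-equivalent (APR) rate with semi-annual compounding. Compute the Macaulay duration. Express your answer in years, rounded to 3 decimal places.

2.774 years

Periodic yield y = 0.05275. Discount each cash flow and weight by its period:
  t   CF        PV=CF/(1+0.05275)^t    t·PV
  1        15.00        14.2484        14.2484
  2        15.00        13.5345        27.0689
  3        15.00        12.8563        38.5689
  4        15.00        12.2121        48.8484
  5        15.00        11.6002        58.0009
  6       515.00       378.3169     2,269.9013
  Σ                    442.7683     2,456.6368
Price P = Σ PV = 442.7683.
Macaulay duration = Σ(t·PV) / P = 2,456.6368 / 442.7683 = 5.54836 half-year periods.
In years: 5.54836 / 2 = 2.77418 years.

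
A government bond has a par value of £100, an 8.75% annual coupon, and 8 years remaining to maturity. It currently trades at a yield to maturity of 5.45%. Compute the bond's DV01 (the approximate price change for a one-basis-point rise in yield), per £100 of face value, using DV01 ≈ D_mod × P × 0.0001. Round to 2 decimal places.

Periodic yield y = 0.0545.
  t   CF        PV=CF/(1+0.0545)^t    t·PV
  1         8.75         8.2978         8.2978
  2         8.75         7.8689        15.7378
  3         8.75         7.4622        22.3867
  4         8.75         7.0766        28.3062
  5         8.75         6.7108        33.5541
  6         8.75         6.3640        38.1839
  7         8.75         6.0351        42.2455
  8       108.75        71.1306       569.0450
  Σ                    120.9459       757.7568
P = 120.9459; D_Mac = 6.26525 yrs; D_mod = 5.94144 yrs.
DV01 ≈ 5.94144 × 120.9459 × 0.0001 = 0.071859.

£0.07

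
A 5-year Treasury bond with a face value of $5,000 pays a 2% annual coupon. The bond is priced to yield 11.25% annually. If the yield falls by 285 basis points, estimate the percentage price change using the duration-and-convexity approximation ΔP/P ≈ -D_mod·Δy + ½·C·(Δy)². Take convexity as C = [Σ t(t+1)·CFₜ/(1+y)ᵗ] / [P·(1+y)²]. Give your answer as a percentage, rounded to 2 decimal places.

+13.10%

With y = 0.1125:
  t   CF        PV=CF/(1+0.1125)^t    t·PV        t(t+1)·PV
  1       100.00        89.8876        89.8876         179.7753
  2       100.00        80.7979       161.5958         484.7873
  3       100.00        72.6273       217.8819         871.5277
  4       100.00        65.2830       261.1319       1,305.6595
  5     5,100.00     2,992.7475    14,963.7375      89,782.4252
  Σ                  3,301.3433    15,694.2347      92,624.1749
P = 3,301.3433; D_Mac = 4.75389 yrs; D_mod = 4.27316 yrs; C = 22.66907.
Duration effect: -4.27316 × (-0.0285) = +0.121785
Convexity effect: 0.5 × 22.66907 × (-0.0285)² = +0.0092065
ΔP/P ≈ +0.121785 + 0.0092065 = +0.130992 = +13.0992%.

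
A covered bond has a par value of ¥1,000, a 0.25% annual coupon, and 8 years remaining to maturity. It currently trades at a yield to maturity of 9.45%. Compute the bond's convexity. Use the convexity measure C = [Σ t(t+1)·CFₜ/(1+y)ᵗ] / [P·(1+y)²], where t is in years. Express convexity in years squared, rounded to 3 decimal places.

With y = 0.0945:
  t   CF        PV=CF/(1+0.0945)^t    t·PV        t(t+1)·PV
  1         2.50         2.2841         2.2841           4.5683
  2         2.50         2.0869         4.1739          12.5216
  3         2.50         1.9067         5.7202          22.8809
  4         2.50         1.7421         6.9685          34.8423
  5         2.50         1.5917         7.9585          47.7510
  6         2.50         1.4543         8.7256          61.0794
  7         2.50         1.3287         9.3010          74.4077
  8     1,002.50       486.8086     3,894.4689      35,050.2202
  Σ                    499.2032     3,939.6007      35,308.2714
P = 499.2032.
Convexity = Σ t(t+1)·PV / [P·(1+y)²] = 35,308.2714 / (499.2032 × 1.197930) = 59.04288.

59.043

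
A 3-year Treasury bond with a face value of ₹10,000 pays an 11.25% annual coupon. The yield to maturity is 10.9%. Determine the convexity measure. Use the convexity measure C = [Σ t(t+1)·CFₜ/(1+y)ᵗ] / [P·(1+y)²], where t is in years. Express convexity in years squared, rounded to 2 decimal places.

8.50

With y = 0.109:
  t   CF        PV=CF/(1+0.109)^t    t·PV        t(t+1)·PV
  1     1,125.00     1,014.4274     1,014.4274       2,028.8548
  2     1,125.00       914.7226     1,829.4453       5,488.3359
  3    11,125.00     8,156.5289    24,469.5868      97,878.3472
  Σ                 10,085.6790    27,313.4595     105,395.5379
P = 10,085.6790.
Convexity = Σ t(t+1)·PV / [P·(1+y)²] = 105,395.5379 / (10,085.6790 × 1.229881) = 8.49677.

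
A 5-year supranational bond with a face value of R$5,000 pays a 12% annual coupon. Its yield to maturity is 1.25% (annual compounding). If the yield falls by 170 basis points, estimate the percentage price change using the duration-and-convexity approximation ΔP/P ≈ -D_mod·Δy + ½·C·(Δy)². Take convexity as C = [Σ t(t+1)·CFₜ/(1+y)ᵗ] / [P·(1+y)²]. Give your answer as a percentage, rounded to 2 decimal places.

+7.44%

With y = 0.0125:
  t   CF        PV=CF/(1+0.0125)^t    t·PV        t(t+1)·PV
  1       600.00       592.5926       592.5926       1,185.1852
  2       600.00       585.2766     1,170.5533       3,511.6598
  3       600.00       578.0510     1,734.1530       6,936.6120
  4       600.00       570.9146     2,283.6583      11,418.2913
  5     5,600.00     5,262.7515    26,313.7577     157,882.5464
  Σ                  7,589.5863    32,094.7148     180,934.2947
P = 7,589.5863; D_Mac = 4.22878 yrs; D_mod = 4.17658 yrs; C = 23.25481.
Duration effect: -4.17658 × (-0.017) = +0.071002
Convexity effect: 0.5 × 23.25481 × (-0.017)² = +0.0033603
ΔP/P ≈ +0.071002 + 0.0033603 = +0.074362 = +7.4362%.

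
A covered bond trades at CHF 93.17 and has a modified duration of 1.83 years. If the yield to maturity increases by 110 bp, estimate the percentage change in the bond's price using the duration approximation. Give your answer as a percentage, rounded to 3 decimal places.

-2.013%

Duration approximation: ΔP/P ≈ -D_mod · Δy = -1.83 × (+0.011) = -0.020130.
As a percentage: -2.0130%.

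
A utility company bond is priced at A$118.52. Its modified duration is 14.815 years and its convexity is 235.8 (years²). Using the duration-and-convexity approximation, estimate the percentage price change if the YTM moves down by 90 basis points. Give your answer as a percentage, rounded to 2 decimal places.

Duration effect: -D_mod·Δy = -14.815 × (-0.009) = +0.133335
Convexity effect: ½·C·(Δy)² = 0.5 × 235.8 × (-0.009)² = +0.0095499
ΔP/P ≈ +0.133335 + 0.0095499 = +0.1428849
= +14.28849%.

+14.29%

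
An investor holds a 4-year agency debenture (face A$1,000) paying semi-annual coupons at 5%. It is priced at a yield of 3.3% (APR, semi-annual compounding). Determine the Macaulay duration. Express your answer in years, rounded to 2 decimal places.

Periodic yield y = 0.0165. Discount each cash flow and weight by its period:
  t   CF        PV=CF/(1+0.0165)^t    t·PV
  1        25.00        24.5942        24.5942
  2        25.00        24.1950        48.3900
  3        25.00        23.8022        71.4067
  4        25.00        23.4159        93.6635
  5        25.00        23.0358       115.1789
  6        25.00        22.6619       135.9712
  7        25.00        22.2940       156.0581
  8     1,025.00       899.2176     7,193.7409
  Σ                  1,063.2166     7,839.0035
Price P = Σ PV = 1,063.2166.
Macaulay duration = Σ(t·PV) / P = 7,839.0035 / 1,063.2166 = 7.37291 half-year periods.
In years: 7.37291 / 2 = 3.68646 years.

3.69 years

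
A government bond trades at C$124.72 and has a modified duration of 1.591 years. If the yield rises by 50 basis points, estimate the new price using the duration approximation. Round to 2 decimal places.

C$123.73

Duration approximation: ΔP/P ≈ -D_mod · Δy = -1.591 × (+0.005) = -0.007955.
New price ≈ 124.72 × (1 - 0.007955) = 123.7278524.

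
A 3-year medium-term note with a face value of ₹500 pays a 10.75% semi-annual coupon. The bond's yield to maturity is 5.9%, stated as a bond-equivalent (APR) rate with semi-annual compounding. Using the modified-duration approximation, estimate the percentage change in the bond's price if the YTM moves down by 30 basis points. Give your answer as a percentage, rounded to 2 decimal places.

+0.78%

Periodic yield y = 0.0295. Modified duration first:
  t   CF        PV=CF/(1+0.0295)^t    t·PV
  1       26.875        26.1049        26.1049
  2       26.875        25.3569        50.7138
  3       26.875        24.6303        73.8909
  4       26.875        23.9245        95.6980
  5       26.875        23.2390       116.1948
  6      526.875       442.5369     2,655.2214
  Σ                    565.7924     3,017.8237
P = 565.7924; D_Mac = 5.33380 half-year periods = 2.66690 yrs; D_mod = 2.66690/(1+0.0295) = 2.59048 yrs.
ΔP/P ≈ -D_mod · Δy = -2.59048 × (-0.003) = +0.007771 = +0.7771%.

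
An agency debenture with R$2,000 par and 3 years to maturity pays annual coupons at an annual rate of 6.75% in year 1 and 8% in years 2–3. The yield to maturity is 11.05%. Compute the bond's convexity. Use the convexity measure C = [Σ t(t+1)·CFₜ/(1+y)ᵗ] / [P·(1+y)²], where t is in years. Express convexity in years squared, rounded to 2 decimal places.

8.85

With y = 0.1105:
  t   CF        PV=CF/(1+0.1105)^t    t·PV        t(t+1)·PV
  1       135.00       121.5669       121.5669         243.1337
  2       160.00       129.7427       259.4854         778.4561
  3     2,160.00     1,577.2410     4,731.7230      18,926.8922
  Σ                  1,828.5506     5,112.7753      19,948.4820
P = 1,828.5506.
Convexity = Σ t(t+1)·PV / [P·(1+y)²] = 19,948.4820 / (1,828.5506 × 1.233210) = 8.84638.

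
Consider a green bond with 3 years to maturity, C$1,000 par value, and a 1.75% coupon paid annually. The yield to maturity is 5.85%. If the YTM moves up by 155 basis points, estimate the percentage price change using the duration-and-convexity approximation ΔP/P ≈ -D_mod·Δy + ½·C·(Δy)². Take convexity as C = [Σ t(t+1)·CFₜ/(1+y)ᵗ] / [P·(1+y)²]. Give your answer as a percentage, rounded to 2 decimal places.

With y = 0.0585:
  t   CF        PV=CF/(1+0.0585)^t    t·PV        t(t+1)·PV
  1        17.50        16.5328        16.5328          33.0657
  2        17.50        15.6191        31.2382          93.7147
  3     1,017.50       857.9497     2,573.8491      10,295.3965
  Σ                    890.1016     2,621.6202      10,422.1768
P = 890.1016; D_Mac = 2.94530 yrs; D_mod = 2.78253 yrs; C = 10.45050.
Duration effect: -2.78253 × (+0.0155) = -0.043129
Convexity effect: 0.5 × 10.45050 × (0.0155)² = +0.0012554
ΔP/P ≈ -0.043129 + 0.0012554 = -0.041874 = -4.1874%.

-4.19%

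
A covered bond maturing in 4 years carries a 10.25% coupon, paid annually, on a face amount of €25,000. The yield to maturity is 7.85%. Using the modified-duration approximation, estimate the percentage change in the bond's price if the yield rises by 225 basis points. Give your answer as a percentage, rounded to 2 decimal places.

-7.30%

Periodic yield y = 0.0785. Modified duration first:
  t   CF        PV=CF/(1+0.0785)^t    t·PV
  1     2,562.50     2,375.9852     2,375.9852
  2     2,562.50     2,203.0460     4,406.0921
  3     2,562.50     2,042.6945     6,128.0836
  4    27,562.50    20,372.2037    81,488.8146
  Σ                 26,993.9294    94,398.9755
P = 26,993.9294; D_Mac = 3.49704 yrs; D_mod = 3.49704/(1+0.0785) = 3.24251 yrs.
ΔP/P ≈ -D_mod · Δy = -3.24251 × (+0.0225) = -0.072956 = -7.2956%.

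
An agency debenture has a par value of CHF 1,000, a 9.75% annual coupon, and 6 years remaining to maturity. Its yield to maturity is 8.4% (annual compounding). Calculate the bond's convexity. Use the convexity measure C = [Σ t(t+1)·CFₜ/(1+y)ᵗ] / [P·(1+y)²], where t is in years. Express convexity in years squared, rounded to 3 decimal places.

26.752

With y = 0.084:
  t   CF        PV=CF/(1+0.084)^t    t·PV        t(t+1)·PV
  1        97.50        89.9446        89.9446         179.8893
  2        97.50        82.9748       165.9495         497.8486
  3        97.50        76.5450       229.6350         918.5399
  4        97.50        70.6135       282.4538       1,412.2692
  5        97.50        65.1416       325.7078       1,954.2470
  6     1,097.50       676.4393     4,058.6358      28,410.4509
  Σ                  1,061.6587     5,152.3267      33,373.2449
P = 1,061.6587.
Convexity = Σ t(t+1)·PV / [P·(1+y)²] = 33,373.2449 / (1,061.6587 × 1.175056) = 26.75192.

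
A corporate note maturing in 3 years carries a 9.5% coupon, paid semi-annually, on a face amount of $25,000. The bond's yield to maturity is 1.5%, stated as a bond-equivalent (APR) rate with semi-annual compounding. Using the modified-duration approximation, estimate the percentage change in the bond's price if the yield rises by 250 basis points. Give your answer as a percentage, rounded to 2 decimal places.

Periodic yield y = 0.0075. Modified duration first:
  t   CF        PV=CF/(1+0.0075)^t    t·PV
  1     1,187.50     1,178.6600     1,178.6600
  2     1,187.50     1,169.8859     2,339.7718
  3     1,187.50     1,161.1771     3,483.5312
  4     1,187.50     1,152.5331     4,610.1323
  5     1,187.50     1,143.9534     5,719.7671
  6    26,187.50    25,039.3881   150,236.3285
  Σ                 30,845.5976   167,568.1911
P = 30,845.5976; D_Mac = 5.43248 half-year periods = 2.71624 yrs; D_mod = 2.71624/(1+0.0075) = 2.69602 yrs.
ΔP/P ≈ -D_mod · Δy = -2.69602 × (+0.025) = -0.067401 = -6.7401%.

-6.74%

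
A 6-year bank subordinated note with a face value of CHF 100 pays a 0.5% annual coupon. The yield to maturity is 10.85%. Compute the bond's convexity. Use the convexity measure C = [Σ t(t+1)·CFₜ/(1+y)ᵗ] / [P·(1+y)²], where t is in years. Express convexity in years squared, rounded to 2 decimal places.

With y = 0.1085:
  t   CF        PV=CF/(1+0.1085)^t    t·PV        t(t+1)·PV
  1         0.50         0.4511         0.4511           0.9021
  2         0.50         0.4069         0.8138           2.4415
  3         0.50         0.3671         1.1012           4.4050
  4         0.50         0.3312         1.3246           6.6230
  5         0.50         0.2987         1.4937           8.9622
  6       100.50        54.1691       325.0148       2,275.1035
  Σ                     56.0241       330.1992       2,298.4373
P = 56.0241.
Convexity = Σ t(t+1)·PV / [P·(1+y)²] = 2,298.4373 / (56.0241 × 1.228772) = 33.38771.

33.39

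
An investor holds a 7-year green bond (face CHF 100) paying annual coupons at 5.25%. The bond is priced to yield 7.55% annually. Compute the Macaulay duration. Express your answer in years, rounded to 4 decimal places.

Periodic yield y = 0.0755. Discount each cash flow and weight by its year:
  t   CF        PV=CF/(1+0.0755)^t    t·PV
  1         5.25         4.8815         4.8815
  2         5.25         4.5388         9.0775
  3         5.25         4.2202        12.6605
  4         5.25         3.9239        15.6956
  5         5.25         3.6484        18.2422
  6         5.25         3.3923        20.3539
  7       105.25        63.2338       442.6365
  Σ                     87.8388       523.5477
Price P = Σ PV = 87.8388.
Macaulay duration = Σ(t·PV) / P = 523.5477 / 87.8388 = 5.96032 years.

5.9603 years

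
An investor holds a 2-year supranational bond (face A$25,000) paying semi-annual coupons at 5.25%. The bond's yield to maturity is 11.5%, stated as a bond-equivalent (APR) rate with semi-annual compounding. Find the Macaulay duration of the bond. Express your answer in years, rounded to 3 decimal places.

1.919 years

Periodic yield y = 0.0575. Discount each cash flow and weight by its period:
  t   CF        PV=CF/(1+0.0575)^t    t·PV
  1       656.25       620.5674       620.5674
  2       656.25       586.8249     1,173.6499
  3       656.25       554.9172     1,664.7516
  4    25,656.25    20,515.0072    82,060.0290
  Σ                 22,277.3168    85,518.9978
Price P = Σ PV = 22,277.3168.
Macaulay duration = Σ(t·PV) / P = 85,518.9978 / 22,277.3168 = 3.83884 half-year periods.
In years: 3.83884 / 2 = 1.91942 years.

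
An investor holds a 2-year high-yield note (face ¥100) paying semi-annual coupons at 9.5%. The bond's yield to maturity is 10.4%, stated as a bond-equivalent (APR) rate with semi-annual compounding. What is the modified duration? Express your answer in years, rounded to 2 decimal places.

1.77 years

Periodic yield y = 0.052. First find Macaulay duration:
  t   CF        PV=CF/(1+0.052)^t    t·PV
  1         4.75         4.5152         4.5152
  2         4.75         4.2920         8.5840
  3         4.75         4.0799        12.2396
  4       104.75        85.5246       342.0984
  Σ                     98.4117       367.4373
P = 98.4117; Macaulay duration = 367.4373 / 98.4117 = 3.73367 half-year periods = 1.86684 years.
Modified duration = D_Mac / (1 + y) = 1.86684 / 1.052 = 1.77456 years.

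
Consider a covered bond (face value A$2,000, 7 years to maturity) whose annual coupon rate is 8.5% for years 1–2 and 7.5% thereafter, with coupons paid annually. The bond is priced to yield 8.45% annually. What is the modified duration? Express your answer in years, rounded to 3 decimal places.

Periodic yield y = 0.0845. First find Macaulay duration:
  t   CF        PV=CF/(1+0.0845)^t    t·PV
  1       170.00       156.7543       156.7543
  2       170.00       144.5406       289.0812
  3       150.00       117.5987       352.7962
  4       150.00       108.4359       433.7435
  5       150.00        99.9870       499.9349
  6       150.00        92.1964       553.1783
  7     2,150.00     1,218.5169     8,529.6185
  Σ                  1,938.0298    10,815.1069
P = 1,938.0298; Macaulay duration = 10,815.1069 / 1,938.0298 = 5.58046 years.
Modified duration = D_Mac / (1 + y) = 5.58046 / 1.0845 = 5.14566 years.

5.146 years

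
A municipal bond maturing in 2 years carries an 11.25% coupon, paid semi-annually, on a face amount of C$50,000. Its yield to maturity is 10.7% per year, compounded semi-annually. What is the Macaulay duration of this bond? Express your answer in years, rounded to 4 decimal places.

1.8467 years

Periodic yield y = 0.0535. Discount each cash flow and weight by its period:
  t   CF        PV=CF/(1+0.0535)^t    t·PV
  1     2,812.50     2,669.6725     2,669.6725
  2     2,812.50     2,534.0983     5,068.1965
  3     2,812.50     2,405.4089     7,216.2267
  4    52,812.50    42,874.4505   171,497.8018
  Σ                 50,483.6301   186,451.8975
Price P = Σ PV = 50,483.6301.
Macaulay duration = Σ(t·PV) / P = 186,451.8975 / 50,483.6301 = 3.69331 half-year periods.
In years: 3.69331 / 2 = 1.84666 years.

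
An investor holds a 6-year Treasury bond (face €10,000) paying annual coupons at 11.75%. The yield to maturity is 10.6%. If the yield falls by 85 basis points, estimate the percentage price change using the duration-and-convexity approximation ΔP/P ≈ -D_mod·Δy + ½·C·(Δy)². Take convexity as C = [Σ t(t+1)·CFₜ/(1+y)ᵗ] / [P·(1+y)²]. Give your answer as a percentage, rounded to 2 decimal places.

With y = 0.106:
  t   CF        PV=CF/(1+0.106)^t    t·PV        t(t+1)·PV
  1     1,175.00     1,062.3870     1,062.3870       2,124.7740
  2     1,175.00       960.5669     1,921.1338       5,763.4013
  3     1,175.00       868.5053     2,605.5160      10,422.0639
  4     1,175.00       785.2670     3,141.0681      15,705.3404
  5     1,175.00       710.0063     3,550.0317      21,300.1904
  6    11,175.00     6,105.4372    36,632.6233     256,428.3633
  Σ                 10,492.1698    48,912.7599     311,744.1334
P = 10,492.1698; D_Mac = 4.66183 yrs; D_mod = 4.21504 yrs; C = 24.28973.
Duration effect: -4.21504 × (-0.0085) = +0.035828
Convexity effect: 0.5 × 24.28973 × (-0.0085)² = +0.0008775
ΔP/P ≈ +0.035828 + 0.0008775 = +0.036705 = +3.6705%.

+3.67%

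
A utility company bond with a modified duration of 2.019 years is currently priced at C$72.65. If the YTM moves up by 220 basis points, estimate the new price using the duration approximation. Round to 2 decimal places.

Duration approximation: ΔP/P ≈ -D_mod · Δy = -2.019 × (+0.022) = -0.044418.
New price ≈ 72.65 × (1 - 0.044418) = 69.4230323.

C$69.42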